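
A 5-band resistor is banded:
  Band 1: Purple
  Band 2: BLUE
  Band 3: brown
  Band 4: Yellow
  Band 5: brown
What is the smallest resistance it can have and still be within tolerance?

Violet → 7 (first significant figure)
Blue → 6 (second significant figure)
Brown → 1 (third significant figure)
Yellow → ×10^4 multiplier
Brown → ±1% tolerance
761 × 10000 = 7610000 Ω
Smallest = 7610000 × (1 − 1/100) = 7533900 Ω.

7533900 Ω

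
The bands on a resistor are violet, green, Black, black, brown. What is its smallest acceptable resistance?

742.5 Ω

Violet → 7 (first significant figure)
Green → 5 (second significant figure)
Black → 0 (third significant figure)
Black → ×1 multiplier
Brown → ±1% tolerance
750 × 1 = 750 Ω
Smallest = 750 × (1 − 1/100) = 742.5 Ω.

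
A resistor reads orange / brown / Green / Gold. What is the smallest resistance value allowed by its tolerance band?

Orange → 3 (first significant figure)
Brown → 1 (second significant figure)
Green → ×10^5 multiplier
Gold → ±5% tolerance
31 × 100000 = 3100000 Ω
Smallest = 3100000 × (1 − 5/100) = 2945000 Ω.

2945000 Ω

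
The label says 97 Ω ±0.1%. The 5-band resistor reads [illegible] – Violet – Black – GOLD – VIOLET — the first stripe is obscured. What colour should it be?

97 Ω = 970 × 10^-1.
The first band gives digit 9 of the significand, and 9 is white.

white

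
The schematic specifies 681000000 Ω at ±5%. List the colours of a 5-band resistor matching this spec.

681000000 Ω = 681 × 10^6.
6 → blue
8 → grey
1 → brown
Multiplier 10^6 → blue.
±5% tolerance → gold.

blue, grey, brown, blue, gold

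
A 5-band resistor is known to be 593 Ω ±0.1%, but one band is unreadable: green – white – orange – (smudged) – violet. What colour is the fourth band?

black

593 Ω = 593 × 10^0.
The fourth band is the multiplier, 10^0, which is black.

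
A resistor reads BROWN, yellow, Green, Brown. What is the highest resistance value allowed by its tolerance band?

Brown → 1 (first significant figure)
Yellow → 4 (second significant figure)
Green → ×10^5 multiplier
Brown → ±1% tolerance
14 × 100000 = 1400000 Ω
Highest = 1400000 × (1 + 1/100) = 1414000 Ω.

1414000 Ω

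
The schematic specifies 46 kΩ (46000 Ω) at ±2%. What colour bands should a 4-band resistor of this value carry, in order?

46000 Ω = 46 × 10^3.
4 → yellow
6 → blue
Multiplier 10^3 → orange.
±2% tolerance → red.

yellow, blue, orange, red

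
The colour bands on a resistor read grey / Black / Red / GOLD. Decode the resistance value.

8000 Ω

Grey → 8 (first significant figure)
Black → 0 (second significant figure)
Red → ×10^2 multiplier
80 × 100 = 8000 Ω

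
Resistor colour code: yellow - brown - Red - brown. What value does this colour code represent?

Yellow → 4 (first significant figure)
Brown → 1 (second significant figure)
Red → ×10^2 multiplier
41 × 100 = 4100 Ω

4100 Ω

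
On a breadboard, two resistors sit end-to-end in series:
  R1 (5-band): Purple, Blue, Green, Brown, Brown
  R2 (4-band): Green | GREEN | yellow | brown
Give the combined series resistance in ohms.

R1: violet, blue, green → 765; brown ×10 → 7650 Ω.
R2: green, green → 55; yellow ×10^4 → 550000 Ω.
Series: 7650 + 550000 = 557650 Ω.

557650 Ω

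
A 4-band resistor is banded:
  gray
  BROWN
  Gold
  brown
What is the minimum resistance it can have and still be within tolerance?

8.019 Ω

Grey → 8 (first significant figure)
Brown → 1 (second significant figure)
Gold → ×0.1 multiplier
Brown → ±1% tolerance
81 × 0.1 = 8.1 Ω
Minimum = 8.1 × (1 − 1/100) = 8.019 Ω.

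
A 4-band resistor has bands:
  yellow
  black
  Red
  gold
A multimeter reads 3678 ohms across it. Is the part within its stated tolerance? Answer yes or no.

no

Yellow → 4 (first significant figure)
Black → 0 (second significant figure)
Red → ×10^2 multiplier
Gold → ±5% tolerance
40 × 100 = 4000 Ω
Allowed range: 3800 Ω to 4200 Ω.
3678 ohms lies outside that range.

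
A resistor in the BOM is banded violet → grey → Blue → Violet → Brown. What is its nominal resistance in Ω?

7860000000 Ω

Violet → 7 (first significant figure)
Grey → 8 (second significant figure)
Blue → 6 (third significant figure)
Violet → ×10^7 multiplier
786 × 10000000 = 7860000000 Ω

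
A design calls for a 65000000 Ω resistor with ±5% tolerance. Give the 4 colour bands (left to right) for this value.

blue, green, blue, gold

65000000 Ω = 65 × 10^6.
6 → blue
5 → green
Multiplier 10^6 → blue.
±5% tolerance → gold.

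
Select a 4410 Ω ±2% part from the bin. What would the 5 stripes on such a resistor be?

yellow, yellow, brown, brown, red

4410 Ω = 441 × 10^1.
4 → yellow
4 → yellow
1 → brown
Multiplier 10^1 → brown.
±2% tolerance → red.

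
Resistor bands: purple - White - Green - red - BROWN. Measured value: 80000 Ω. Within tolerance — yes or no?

Violet → 7 (first significant figure)
White → 9 (second significant figure)
Green → 5 (third significant figure)
Red → ×10^2 multiplier
Brown → ±1% tolerance
795 × 100 = 79500 Ω
Allowed range: 78705 Ω to 80295 Ω.
80000 Ω lies inside that range.

yes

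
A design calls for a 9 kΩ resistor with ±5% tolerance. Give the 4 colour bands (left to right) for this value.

white, black, red, gold

9000 Ω = 90 × 10^2.
9 → white
0 → black
Multiplier 10^2 → red.
±5% tolerance → gold.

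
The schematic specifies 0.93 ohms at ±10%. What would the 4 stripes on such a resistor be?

0.93 Ω = 93 × 10^-2.
9 → white
3 → orange
Multiplier 10^-2 → silver.
±10% tolerance → silver.

white, orange, silver, silver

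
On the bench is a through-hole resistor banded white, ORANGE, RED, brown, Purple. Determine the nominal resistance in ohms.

9320 Ω

White → 9 (first significant figure)
Orange → 3 (second significant figure)
Red → 2 (third significant figure)
Brown → ×10 multiplier
932 × 10 = 9320 Ω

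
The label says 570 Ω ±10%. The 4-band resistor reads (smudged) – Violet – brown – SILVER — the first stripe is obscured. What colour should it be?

570 Ω = 57 × 10^1.
The first band gives digit 5 of the significand, and 5 is green.

green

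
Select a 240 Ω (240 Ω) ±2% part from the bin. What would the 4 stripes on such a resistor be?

240 Ω = 24 × 10^1.
2 → red
4 → yellow
Multiplier 10^1 → brown.
±2% tolerance → red.

red, yellow, brown, red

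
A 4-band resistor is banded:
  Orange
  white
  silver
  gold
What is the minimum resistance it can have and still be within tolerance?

0.3705 Ω

Orange → 3 (first significant figure)
White → 9 (second significant figure)
Silver → ×0.01 multiplier
Gold → ±5% tolerance
39 × 0.01 = 0.39 Ω
Minimum = 0.39 × (1 − 5/100) = 0.3705 Ω.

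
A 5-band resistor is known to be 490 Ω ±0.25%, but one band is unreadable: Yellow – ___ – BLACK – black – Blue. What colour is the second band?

490 Ω = 490 × 10^0.
The second band gives digit 9 of the significand, and 9 is white.

white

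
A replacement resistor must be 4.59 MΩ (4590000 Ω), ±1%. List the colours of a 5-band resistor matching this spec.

4590000 Ω = 459 × 10^4.
4 → yellow
5 → green
9 → white
Multiplier 10^4 → yellow.
±1% tolerance → brown.

yellow, green, white, yellow, brown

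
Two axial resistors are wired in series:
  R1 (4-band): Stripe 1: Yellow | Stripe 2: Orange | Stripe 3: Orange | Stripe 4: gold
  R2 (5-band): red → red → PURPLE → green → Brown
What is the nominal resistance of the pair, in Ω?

22743000 Ω

R1: yellow, orange → 43; orange ×10^3 → 43000 Ω.
R2: red, red, violet → 227; green ×10^5 → 22700000 Ω.
Series: 43000 + 22700000 = 22743000 Ω.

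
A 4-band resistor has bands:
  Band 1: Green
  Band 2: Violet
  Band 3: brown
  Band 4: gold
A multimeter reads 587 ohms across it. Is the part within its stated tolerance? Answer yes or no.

Green → 5 (first significant figure)
Violet → 7 (second significant figure)
Brown → ×10 multiplier
Gold → ±5% tolerance
57 × 10 = 570 Ω
Allowed range: 541.5 Ω to 598.5 Ω.
587 ohms lies inside that range.

yes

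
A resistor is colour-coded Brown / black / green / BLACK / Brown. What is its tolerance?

±1%

The last band, brown, is the tolerance band.
Brown corresponds to ±1%.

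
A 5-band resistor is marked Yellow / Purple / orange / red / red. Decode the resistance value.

47300 Ω

Yellow → 4 (first significant figure)
Violet → 7 (second significant figure)
Orange → 3 (third significant figure)
Red → ×10^2 multiplier
473 × 100 = 47300 Ω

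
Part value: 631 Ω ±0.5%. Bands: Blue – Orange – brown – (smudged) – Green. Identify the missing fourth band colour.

black

631 Ω = 631 × 10^0.
The fourth band is the multiplier, 10^0, which is black.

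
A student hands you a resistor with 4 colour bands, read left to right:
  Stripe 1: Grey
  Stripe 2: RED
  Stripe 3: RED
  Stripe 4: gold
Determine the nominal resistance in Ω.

8200 Ω

Grey → 8 (first significant figure)
Red → 2 (second significant figure)
Red → ×10^2 multiplier
82 × 100 = 8200 Ω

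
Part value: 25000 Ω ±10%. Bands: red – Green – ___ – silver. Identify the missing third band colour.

25000 Ω = 25 × 10^3.
The third band is the multiplier, 10^3, which is orange.

orange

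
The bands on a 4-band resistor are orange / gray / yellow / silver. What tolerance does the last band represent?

±10%

The last band, silver, is the tolerance band.
Silver corresponds to ±10%.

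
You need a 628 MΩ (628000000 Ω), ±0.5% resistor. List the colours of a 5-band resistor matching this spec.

blue, red, grey, blue, green

628000000 Ω = 628 × 10^6.
6 → blue
2 → red
8 → grey
Multiplier 10^6 → blue.
±0.5% tolerance → green.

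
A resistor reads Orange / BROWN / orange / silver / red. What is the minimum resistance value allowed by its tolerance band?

Orange → 3 (first significant figure)
Brown → 1 (second significant figure)
Orange → 3 (third significant figure)
Silver → ×0.01 multiplier
Red → ±2% tolerance
313 × 0.01 = 3.13 Ω
Minimum = 3.13 × (1 − 2/100) = 3.0674 Ω.

3.0674 Ω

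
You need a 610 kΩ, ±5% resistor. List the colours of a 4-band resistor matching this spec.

610000 Ω = 61 × 10^4.
6 → blue
1 → brown
Multiplier 10^4 → yellow.
±5% tolerance → gold.

blue, brown, yellow, gold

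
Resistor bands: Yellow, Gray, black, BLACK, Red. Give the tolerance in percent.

The last band, red, is the tolerance band.
Red corresponds to ±2%.

±2%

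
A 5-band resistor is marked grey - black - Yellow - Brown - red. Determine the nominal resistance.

Grey → 8 (first significant figure)
Black → 0 (second significant figure)
Yellow → 4 (third significant figure)
Brown → ×10 multiplier
804 × 10 = 8040 Ω

8040 Ω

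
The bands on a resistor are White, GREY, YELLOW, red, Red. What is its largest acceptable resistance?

100368 Ω

White → 9 (first significant figure)
Grey → 8 (second significant figure)
Yellow → 4 (third significant figure)
Red → ×10^2 multiplier
Red → ±2% tolerance
984 × 100 = 98400 Ω
Largest = 98400 × (1 + 2/100) = 100368 Ω.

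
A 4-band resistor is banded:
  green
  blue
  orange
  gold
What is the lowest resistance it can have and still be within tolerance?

Green → 5 (first significant figure)
Blue → 6 (second significant figure)
Orange → ×10^3 multiplier
Gold → ±5% tolerance
56 × 1000 = 56000 Ω
Lowest = 56000 × (1 − 5/100) = 53200 Ω.

53200 Ω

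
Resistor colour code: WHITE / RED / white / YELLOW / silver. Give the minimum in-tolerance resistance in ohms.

White → 9 (first significant figure)
Red → 2 (second significant figure)
White → 9 (third significant figure)
Yellow → ×10^4 multiplier
Silver → ±10% tolerance
929 × 10000 = 9290000 Ω
Minimum = 9290000 × (1 − 10/100) = 8361000 Ω.

8361000 Ω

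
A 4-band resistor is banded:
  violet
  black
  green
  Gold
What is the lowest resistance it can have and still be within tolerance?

Violet → 7 (first significant figure)
Black → 0 (second significant figure)
Green → ×10^5 multiplier
Gold → ±5% tolerance
70 × 100000 = 7000000 Ω
Lowest = 7000000 × (1 − 5/100) = 6650000 Ω.

6650000 Ω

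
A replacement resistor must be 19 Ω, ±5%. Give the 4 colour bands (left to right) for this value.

19 Ω = 19 × 10^0.
1 → brown
9 → white
Multiplier 10^0 → black.
±5% tolerance → gold.

brown, white, black, gold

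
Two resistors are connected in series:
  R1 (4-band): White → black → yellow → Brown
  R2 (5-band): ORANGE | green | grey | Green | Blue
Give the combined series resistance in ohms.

36700000 Ω

R1: white, black → 90; yellow ×10^4 → 900000 Ω.
R2: orange, green, grey → 358; green ×10^5 → 35800000 Ω.
Series: 900000 + 35800000 = 36700000 Ω.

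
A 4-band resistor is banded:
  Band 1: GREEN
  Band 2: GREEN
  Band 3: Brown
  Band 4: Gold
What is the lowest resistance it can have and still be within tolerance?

Green → 5 (first significant figure)
Green → 5 (second significant figure)
Brown → ×10 multiplier
Gold → ±5% tolerance
55 × 10 = 550 Ω
Lowest = 550 × (1 − 5/100) = 522.5 Ω.

522.5 Ω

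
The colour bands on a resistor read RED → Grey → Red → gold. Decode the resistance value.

Red → 2 (first significant figure)
Grey → 8 (second significant figure)
Red → ×10^2 multiplier
28 × 100 = 2800 Ω

2800 Ω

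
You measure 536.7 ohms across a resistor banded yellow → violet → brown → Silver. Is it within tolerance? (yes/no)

no

Yellow → 4 (first significant figure)
Violet → 7 (second significant figure)
Brown → ×10 multiplier
Silver → ±10% tolerance
47 × 10 = 470 Ω
Allowed range: 423 Ω to 517 Ω.
536.7 ohms lies outside that range.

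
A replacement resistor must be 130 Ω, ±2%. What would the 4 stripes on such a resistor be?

130 Ω = 13 × 10^1.
1 → brown
3 → orange
Multiplier 10^1 → brown.
±2% tolerance → red.

brown, orange, brown, red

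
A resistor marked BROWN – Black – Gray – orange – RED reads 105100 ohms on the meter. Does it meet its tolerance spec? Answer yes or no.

no

Brown → 1 (first significant figure)
Black → 0 (second significant figure)
Grey → 8 (third significant figure)
Orange → ×10^3 multiplier
Red → ±2% tolerance
108 × 1000 = 108000 Ω
Allowed range: 105840 Ω to 110160 Ω.
105100 ohms lies outside that range.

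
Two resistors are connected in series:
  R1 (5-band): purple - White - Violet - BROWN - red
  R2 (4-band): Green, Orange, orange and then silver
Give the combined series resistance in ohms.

60970 Ω

R1: violet, white, violet → 797; brown ×10 → 7970 Ω.
R2: green, orange → 53; orange ×10^3 → 53000 Ω.
Series: 7970 + 53000 = 60970 Ω.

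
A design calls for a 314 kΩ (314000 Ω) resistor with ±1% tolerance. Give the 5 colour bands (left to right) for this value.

orange, brown, yellow, orange, brown

314000 Ω = 314 × 10^3.
3 → orange
1 → brown
4 → yellow
Multiplier 10^3 → orange.
±1% tolerance → brown.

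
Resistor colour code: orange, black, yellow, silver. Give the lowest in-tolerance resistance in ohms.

Orange → 3 (first significant figure)
Black → 0 (second significant figure)
Yellow → ×10^4 multiplier
Silver → ±10% tolerance
30 × 10000 = 300000 Ω
Lowest = 300000 × (1 − 10/100) = 270000 Ω.

270000 Ω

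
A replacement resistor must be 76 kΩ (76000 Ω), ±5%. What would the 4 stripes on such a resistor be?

violet, blue, orange, gold

76000 Ω = 76 × 10^3.
7 → violet
6 → blue
Multiplier 10^3 → orange.
±5% tolerance → gold.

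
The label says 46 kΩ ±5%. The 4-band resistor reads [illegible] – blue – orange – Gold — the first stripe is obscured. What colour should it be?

46000 Ω = 46 × 10^3.
The first band gives digit 4 of the significand, and 4 is yellow.

yellow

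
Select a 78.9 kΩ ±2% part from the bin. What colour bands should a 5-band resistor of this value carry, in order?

violet, grey, white, red, red

78900 Ω = 789 × 10^2.
7 → violet
8 → grey
9 → white
Multiplier 10^2 → red.
±2% tolerance → red.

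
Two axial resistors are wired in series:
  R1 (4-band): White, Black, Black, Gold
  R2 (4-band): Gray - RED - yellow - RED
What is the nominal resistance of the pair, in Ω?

820090 Ω

R1: white, black → 90; black ×1 → 90 Ω.
R2: grey, red → 82; yellow ×10^4 → 820000 Ω.
Series: 90 + 820000 = 820090 Ω.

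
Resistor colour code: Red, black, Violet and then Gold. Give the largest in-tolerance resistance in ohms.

Red → 2 (first significant figure)
Black → 0 (second significant figure)
Violet → ×10^7 multiplier
Gold → ±5% tolerance
20 × 10000000 = 200000000 Ω
Largest = 200000000 × (1 + 5/100) = 210000000 Ω.

210000000 Ω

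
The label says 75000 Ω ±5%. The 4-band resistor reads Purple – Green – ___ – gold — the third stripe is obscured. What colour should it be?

orange

75000 Ω = 75 × 10^3.
The third band is the multiplier, 10^3, which is orange.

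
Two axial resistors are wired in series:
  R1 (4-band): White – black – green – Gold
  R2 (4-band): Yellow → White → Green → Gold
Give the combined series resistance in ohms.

13900000 Ω

R1: white, black → 90; green ×10^5 → 9000000 Ω.
R2: yellow, white → 49; green ×10^5 → 4900000 Ω.
Series: 9000000 + 4900000 = 13900000 Ω.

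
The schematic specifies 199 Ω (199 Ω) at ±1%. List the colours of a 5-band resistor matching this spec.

brown, white, white, black, brown

199 Ω = 199 × 10^0.
1 → brown
9 → white
9 → white
Multiplier 10^0 → black.
±1% tolerance → brown.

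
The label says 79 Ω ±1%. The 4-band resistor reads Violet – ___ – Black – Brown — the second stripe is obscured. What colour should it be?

79 Ω = 79 × 10^0.
The second band gives digit 9 of the significand, and 9 is white.

white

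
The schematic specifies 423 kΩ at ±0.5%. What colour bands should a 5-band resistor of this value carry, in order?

yellow, red, orange, orange, green

423000 Ω = 423 × 10^3.
4 → yellow
2 → red
3 → orange
Multiplier 10^3 → orange.
±0.5% tolerance → green.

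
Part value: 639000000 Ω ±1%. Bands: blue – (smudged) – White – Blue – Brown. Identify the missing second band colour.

orange

639000000 Ω = 639 × 10^6.
The second band gives digit 3 of the significand, and 3 is orange.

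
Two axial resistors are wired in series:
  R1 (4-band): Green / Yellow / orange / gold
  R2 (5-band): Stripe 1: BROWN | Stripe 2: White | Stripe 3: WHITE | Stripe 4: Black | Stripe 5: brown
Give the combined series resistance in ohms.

54199 Ω

R1: green, yellow → 54; orange ×10^3 → 54000 Ω.
R2: brown, white, white → 199; black ×1 → 199 Ω.
Series: 54000 + 199 = 54199 Ω.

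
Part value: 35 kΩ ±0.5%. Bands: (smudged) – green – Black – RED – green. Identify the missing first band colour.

35000 Ω = 350 × 10^2.
The first band gives digit 3 of the significand, and 3 is orange.

orange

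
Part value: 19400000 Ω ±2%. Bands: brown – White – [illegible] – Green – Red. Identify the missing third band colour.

yellow

19400000 Ω = 194 × 10^5.
The third band gives digit 4 of the significand, and 4 is yellow.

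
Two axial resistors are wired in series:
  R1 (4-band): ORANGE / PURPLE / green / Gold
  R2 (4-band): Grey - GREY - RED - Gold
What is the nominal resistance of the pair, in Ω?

R1: orange, violet → 37; green ×10^5 → 3700000 Ω.
R2: grey, grey → 88; red ×10^2 → 8800 Ω.
Series: 3700000 + 8800 = 3708800 Ω.

3708800 Ω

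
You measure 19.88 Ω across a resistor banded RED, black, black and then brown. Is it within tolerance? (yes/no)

Red → 2 (first significant figure)
Black → 0 (second significant figure)
Black → ×1 multiplier
Brown → ±1% tolerance
20 × 1 = 20 Ω
Allowed range: 19.8 Ω to 20.2 Ω.
19.88 Ω lies inside that range.

yes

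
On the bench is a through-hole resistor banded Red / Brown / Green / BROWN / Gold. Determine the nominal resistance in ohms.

Red → 2 (first significant figure)
Brown → 1 (second significant figure)
Green → 5 (third significant figure)
Brown → ×10 multiplier
215 × 10 = 2150 Ω

2150 Ω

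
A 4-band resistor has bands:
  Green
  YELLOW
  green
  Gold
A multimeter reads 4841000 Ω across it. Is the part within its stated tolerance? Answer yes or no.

Green → 5 (first significant figure)
Yellow → 4 (second significant figure)
Green → ×10^5 multiplier
Gold → ±5% tolerance
54 × 100000 = 5400000 Ω
Allowed range: 5130000 Ω to 5670000 Ω.
4841000 Ω lies outside that range.

no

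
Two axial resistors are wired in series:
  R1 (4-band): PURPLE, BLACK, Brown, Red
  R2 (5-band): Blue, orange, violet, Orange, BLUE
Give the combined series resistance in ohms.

637700 Ω

R1: violet, black → 70; brown ×10 → 700 Ω.
R2: blue, orange, violet → 637; orange ×10^3 → 637000 Ω.
Series: 700 + 637000 = 637700 Ω.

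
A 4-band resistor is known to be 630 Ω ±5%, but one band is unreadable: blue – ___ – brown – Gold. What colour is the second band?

630 Ω = 63 × 10^1.
The second band gives digit 3 of the significand, and 3 is orange.

orange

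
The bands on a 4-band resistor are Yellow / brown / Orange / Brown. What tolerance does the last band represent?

The last band, brown, is the tolerance band.
Brown corresponds to ±1%.

±1%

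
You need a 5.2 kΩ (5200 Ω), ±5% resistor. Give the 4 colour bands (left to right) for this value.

5200 Ω = 52 × 10^2.
5 → green
2 → red
Multiplier 10^2 → red.
±5% tolerance → gold.

green, red, red, gold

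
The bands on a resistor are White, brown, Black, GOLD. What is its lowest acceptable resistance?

White → 9 (first significant figure)
Brown → 1 (second significant figure)
Black → ×1 multiplier
Gold → ±5% tolerance
91 × 1 = 91 Ω
Lowest = 91 × (1 − 5/100) = 86.45 Ω.

86.45 Ω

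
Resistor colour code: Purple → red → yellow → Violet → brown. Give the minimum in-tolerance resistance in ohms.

Violet → 7 (first significant figure)
Red → 2 (second significant figure)
Yellow → 4 (third significant figure)
Violet → ×10^7 multiplier
Brown → ±1% tolerance
724 × 10000000 = 7240000000 Ω
Minimum = 7240000000 × (1 − 1/100) = 7167600000 Ω.

7167600000 Ω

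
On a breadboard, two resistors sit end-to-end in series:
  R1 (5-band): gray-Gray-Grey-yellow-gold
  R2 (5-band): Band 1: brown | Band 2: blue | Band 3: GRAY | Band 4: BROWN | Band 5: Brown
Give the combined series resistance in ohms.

8881680 Ω

R1: grey, grey, grey → 888; yellow ×10^4 → 8880000 Ω.
R2: brown, blue, grey → 168; brown ×10 → 1680 Ω.
Series: 8880000 + 1680 = 8881680 Ω.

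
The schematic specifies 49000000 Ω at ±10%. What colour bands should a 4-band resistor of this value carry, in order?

yellow, white, blue, silver

49000000 Ω = 49 × 10^6.
4 → yellow
9 → white
Multiplier 10^6 → blue.
±10% tolerance → silver.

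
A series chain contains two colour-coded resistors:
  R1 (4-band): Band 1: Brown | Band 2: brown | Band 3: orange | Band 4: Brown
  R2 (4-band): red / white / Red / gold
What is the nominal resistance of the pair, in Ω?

13900 Ω

R1: brown, brown → 11; orange ×10^3 → 11000 Ω.
R2: red, white → 29; red ×10^2 → 2900 Ω.
Series: 11000 + 2900 = 13900 Ω.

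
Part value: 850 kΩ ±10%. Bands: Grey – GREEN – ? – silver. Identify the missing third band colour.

850000 Ω = 85 × 10^4.
The third band is the multiplier, 10^4, which is yellow.

yellow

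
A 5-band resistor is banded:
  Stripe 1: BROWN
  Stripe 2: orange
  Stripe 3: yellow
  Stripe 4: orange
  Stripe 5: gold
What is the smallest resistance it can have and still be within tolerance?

127300 Ω

Brown → 1 (first significant figure)
Orange → 3 (second significant figure)
Yellow → 4 (third significant figure)
Orange → ×10^3 multiplier
Gold → ±5% tolerance
134 × 1000 = 134000 Ω
Smallest = 134000 × (1 − 5/100) = 127300 Ω.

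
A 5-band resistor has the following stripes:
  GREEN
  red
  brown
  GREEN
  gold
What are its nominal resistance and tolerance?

Green → 5 (first significant figure)
Red → 2 (second significant figure)
Brown → 1 (third significant figure)
Green → ×10^5 multiplier
Gold → ±5% tolerance
521 × 100000 = 52100000 Ω

52100000 Ω ±5%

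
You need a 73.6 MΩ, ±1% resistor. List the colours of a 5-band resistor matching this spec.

73600000 Ω = 736 × 10^5.
7 → violet
3 → orange
6 → blue
Multiplier 10^5 → green.
±1% tolerance → brown.

violet, orange, blue, green, brown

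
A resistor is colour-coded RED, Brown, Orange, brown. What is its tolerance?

±1%

The last band, brown, is the tolerance band.
Brown corresponds to ±1%.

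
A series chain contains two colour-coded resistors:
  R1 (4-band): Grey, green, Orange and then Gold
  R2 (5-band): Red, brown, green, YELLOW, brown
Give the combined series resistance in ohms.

2235000 Ω

R1: grey, green → 85; orange ×10^3 → 85000 Ω.
R2: red, brown, green → 215; yellow ×10^4 → 2150000 Ω.
Series: 85000 + 2150000 = 2235000 Ω.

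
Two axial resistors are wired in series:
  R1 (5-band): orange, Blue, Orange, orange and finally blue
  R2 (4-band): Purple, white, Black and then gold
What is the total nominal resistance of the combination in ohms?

R1: orange, blue, orange → 363; orange ×10^3 → 363000 Ω.
R2: violet, white → 79; black ×1 → 79 Ω.
Series: 363000 + 79 = 363079 Ω.

363079 Ω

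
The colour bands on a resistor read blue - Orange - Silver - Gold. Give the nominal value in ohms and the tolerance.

Blue → 6 (first significant figure)
Orange → 3 (second significant figure)
Silver → ×0.01 multiplier
Gold → ±5% tolerance
63 × 0.01 = 0.63 Ω

0.63 Ω ±5%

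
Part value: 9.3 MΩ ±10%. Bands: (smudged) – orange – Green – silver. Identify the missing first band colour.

white

9300000 Ω = 93 × 10^5.
The first band gives digit 9 of the significand, and 9 is white.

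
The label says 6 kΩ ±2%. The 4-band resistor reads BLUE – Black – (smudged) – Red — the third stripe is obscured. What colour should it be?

red

6000 Ω = 60 × 10^2.
The third band is the multiplier, 10^2, which is red.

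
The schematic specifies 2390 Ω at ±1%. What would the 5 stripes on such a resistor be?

red, orange, white, brown, brown

2390 Ω = 239 × 10^1.
2 → red
3 → orange
9 → white
Multiplier 10^1 → brown.
±1% tolerance → brown.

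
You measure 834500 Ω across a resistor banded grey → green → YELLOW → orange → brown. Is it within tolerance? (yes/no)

Grey → 8 (first significant figure)
Green → 5 (second significant figure)
Yellow → 4 (third significant figure)
Orange → ×10^3 multiplier
Brown → ±1% tolerance
854 × 1000 = 854000 Ω
Allowed range: 845460 Ω to 862540 Ω.
834500 Ω lies outside that range.

no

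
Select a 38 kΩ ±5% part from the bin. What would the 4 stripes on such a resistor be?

38000 Ω = 38 × 10^3.
3 → orange
8 → grey
Multiplier 10^3 → orange.
±5% tolerance → gold.

orange, grey, orange, gold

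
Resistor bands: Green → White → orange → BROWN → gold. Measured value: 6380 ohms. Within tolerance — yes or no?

Green → 5 (first significant figure)
White → 9 (second significant figure)
Orange → 3 (third significant figure)
Brown → ×10 multiplier
Gold → ±5% tolerance
593 × 10 = 5930 Ω
Allowed range: 5633.5 Ω to 6226.5 Ω.
6380 ohms lies outside that range.

no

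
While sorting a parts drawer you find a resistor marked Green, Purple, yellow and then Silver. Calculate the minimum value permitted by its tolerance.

513000 Ω

Green → 5 (first significant figure)
Violet → 7 (second significant figure)
Yellow → ×10^4 multiplier
Silver → ±10% tolerance
57 × 10000 = 570000 Ω
Minimum = 570000 × (1 − 10/100) = 513000 Ω.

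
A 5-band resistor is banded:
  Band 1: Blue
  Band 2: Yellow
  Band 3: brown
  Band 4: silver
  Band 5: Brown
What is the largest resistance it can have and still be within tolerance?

Blue → 6 (first significant figure)
Yellow → 4 (second significant figure)
Brown → 1 (third significant figure)
Silver → ×0.01 multiplier
Brown → ±1% tolerance
641 × 0.01 = 6.41 Ω
Largest = 6.41 × (1 + 1/100) = 6.4741 Ω.

6.4741 Ω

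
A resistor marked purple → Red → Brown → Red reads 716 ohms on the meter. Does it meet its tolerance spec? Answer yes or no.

Violet → 7 (first significant figure)
Red → 2 (second significant figure)
Brown → ×10 multiplier
Red → ±2% tolerance
72 × 10 = 720 Ω
Allowed range: 705.6 Ω to 734.4 Ω.
716 ohms lies inside that range.

yes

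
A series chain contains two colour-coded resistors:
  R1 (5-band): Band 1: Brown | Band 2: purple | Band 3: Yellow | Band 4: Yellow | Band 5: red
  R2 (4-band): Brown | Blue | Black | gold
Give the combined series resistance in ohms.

R1: brown, violet, yellow → 174; yellow ×10^4 → 1740000 Ω.
R2: brown, blue → 16; black ×1 → 16 Ω.
Series: 1740000 + 16 = 1740016 Ω.

1740016 Ω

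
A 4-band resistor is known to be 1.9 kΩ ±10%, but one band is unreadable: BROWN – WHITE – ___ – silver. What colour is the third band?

1900 Ω = 19 × 10^2.
The third band is the multiplier, 10^2, which is red.

red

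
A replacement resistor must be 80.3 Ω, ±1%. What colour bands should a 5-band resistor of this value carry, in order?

grey, black, orange, gold, brown

80.3 Ω = 803 × 10^-1.
8 → grey
0 → black
3 → orange
Multiplier 10^-1 → gold.
±1% tolerance → brown.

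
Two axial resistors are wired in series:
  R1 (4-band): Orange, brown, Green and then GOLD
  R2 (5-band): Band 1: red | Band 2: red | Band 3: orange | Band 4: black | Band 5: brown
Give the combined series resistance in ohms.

R1: orange, brown → 31; green ×10^5 → 3100000 Ω.
R2: red, red, orange → 223; black ×1 → 223 Ω.
Series: 3100000 + 223 = 3100223 Ω.

3100223 Ω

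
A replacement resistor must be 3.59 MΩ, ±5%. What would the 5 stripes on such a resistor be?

3590000 Ω = 359 × 10^4.
3 → orange
5 → green
9 → white
Multiplier 10^4 → yellow.
±5% tolerance → gold.

orange, green, white, yellow, gold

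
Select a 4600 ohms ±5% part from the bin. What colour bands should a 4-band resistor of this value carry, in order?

yellow, blue, red, gold

4600 Ω = 46 × 10^2.
4 → yellow
6 → blue
Multiplier 10^2 → red.
±5% tolerance → gold.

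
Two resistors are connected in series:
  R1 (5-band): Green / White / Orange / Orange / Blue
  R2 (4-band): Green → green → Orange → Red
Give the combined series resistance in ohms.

648000 Ω

R1: green, white, orange → 593; orange ×10^3 → 593000 Ω.
R2: green, green → 55; orange ×10^3 → 55000 Ω.
Series: 593000 + 55000 = 648000 Ω.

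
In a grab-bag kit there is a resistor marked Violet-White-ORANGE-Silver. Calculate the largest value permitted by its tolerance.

Violet → 7 (first significant figure)
White → 9 (second significant figure)
Orange → ×10^3 multiplier
Silver → ±10% tolerance
79 × 1000 = 79000 Ω
Largest = 79000 × (1 + 10/100) = 86900 Ω.

86900 Ω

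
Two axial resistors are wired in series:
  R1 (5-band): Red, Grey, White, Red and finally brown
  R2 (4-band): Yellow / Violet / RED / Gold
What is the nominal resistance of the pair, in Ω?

R1: red, grey, white → 289; red ×10^2 → 28900 Ω.
R2: yellow, violet → 47; red ×10^2 → 4700 Ω.
Series: 28900 + 4700 = 33600 Ω.

33600 Ω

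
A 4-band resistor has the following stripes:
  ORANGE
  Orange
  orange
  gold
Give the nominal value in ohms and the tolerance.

33000 Ω ±5%

Orange → 3 (first significant figure)
Orange → 3 (second significant figure)
Orange → ×10^3 multiplier
Gold → ±5% tolerance
33 × 1000 = 33000 Ω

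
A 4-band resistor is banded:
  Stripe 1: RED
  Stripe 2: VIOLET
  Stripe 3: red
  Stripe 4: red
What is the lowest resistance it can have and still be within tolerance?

Red → 2 (first significant figure)
Violet → 7 (second significant figure)
Red → ×10^2 multiplier
Red → ±2% tolerance
27 × 100 = 2700 Ω
Lowest = 2700 × (1 − 2/100) = 2646 Ω.

2646 Ω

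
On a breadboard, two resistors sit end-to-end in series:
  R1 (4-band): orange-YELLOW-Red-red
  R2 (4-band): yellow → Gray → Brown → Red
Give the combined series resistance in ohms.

3880 Ω

R1: orange, yellow → 34; red ×10^2 → 3400 Ω.
R2: yellow, grey → 48; brown ×10 → 480 Ω.
Series: 3400 + 480 = 3880 Ω.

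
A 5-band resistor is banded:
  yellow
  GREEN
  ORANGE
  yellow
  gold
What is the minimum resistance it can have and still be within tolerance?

Yellow → 4 (first significant figure)
Green → 5 (second significant figure)
Orange → 3 (third significant figure)
Yellow → ×10^4 multiplier
Gold → ±5% tolerance
453 × 10000 = 4530000 Ω
Minimum = 4530000 × (1 − 5/100) = 4303500 Ω.

4303500 Ω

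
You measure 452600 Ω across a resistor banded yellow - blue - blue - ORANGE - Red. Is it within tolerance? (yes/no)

Yellow → 4 (first significant figure)
Blue → 6 (second significant figure)
Blue → 6 (third significant figure)
Orange → ×10^3 multiplier
Red → ±2% tolerance
466 × 1000 = 466000 Ω
Allowed range: 456680 Ω to 475320 Ω.
452600 Ω lies outside that range.

no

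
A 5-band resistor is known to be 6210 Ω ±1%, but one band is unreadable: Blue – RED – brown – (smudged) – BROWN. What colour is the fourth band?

6210 Ω = 621 × 10^1.
The fourth band is the multiplier, 10^1, which is brown.

brown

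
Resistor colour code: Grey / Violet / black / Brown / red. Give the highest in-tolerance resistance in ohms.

Grey → 8 (first significant figure)
Violet → 7 (second significant figure)
Black → 0 (third significant figure)
Brown → ×10 multiplier
Red → ±2% tolerance
870 × 10 = 8700 Ω
Highest = 8700 × (1 + 2/100) = 8874 Ω.

8874 Ω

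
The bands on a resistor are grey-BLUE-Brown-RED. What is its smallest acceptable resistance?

Grey → 8 (first significant figure)
Blue → 6 (second significant figure)
Brown → ×10 multiplier
Red → ±2% tolerance
86 × 10 = 860 Ω
Smallest = 860 × (1 − 2/100) = 842.8 Ω.

842.8 Ω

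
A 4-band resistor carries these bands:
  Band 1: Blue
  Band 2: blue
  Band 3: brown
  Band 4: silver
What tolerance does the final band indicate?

The last band, silver, is the tolerance band.
Silver corresponds to ±10%.

±10%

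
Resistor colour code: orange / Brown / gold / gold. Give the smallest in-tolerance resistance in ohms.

2.945 Ω

Orange → 3 (first significant figure)
Brown → 1 (second significant figure)
Gold → ×0.1 multiplier
Gold → ±5% tolerance
31 × 0.1 = 3.1 Ω
Smallest = 3.1 × (1 − 5/100) = 2.945 Ω.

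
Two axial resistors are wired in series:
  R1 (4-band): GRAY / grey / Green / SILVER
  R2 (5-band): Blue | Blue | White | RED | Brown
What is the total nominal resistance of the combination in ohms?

8866900 Ω

R1: grey, grey → 88; green ×10^5 → 8800000 Ω.
R2: blue, blue, white → 669; red ×10^2 → 66900 Ω.
Series: 8800000 + 66900 = 8866900 Ω.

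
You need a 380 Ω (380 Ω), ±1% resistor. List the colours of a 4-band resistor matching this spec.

orange, grey, brown, brown

380 Ω = 38 × 10^1.
3 → orange
8 → grey
Multiplier 10^1 → brown.
±1% tolerance → brown.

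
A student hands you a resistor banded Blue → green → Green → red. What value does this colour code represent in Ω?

Blue → 6 (first significant figure)
Green → 5 (second significant figure)
Green → ×10^5 multiplier
65 × 100000 = 6500000 Ω

6500000 Ω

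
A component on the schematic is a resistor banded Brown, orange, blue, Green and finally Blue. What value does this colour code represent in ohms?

13600000 Ω

Brown → 1 (first significant figure)
Orange → 3 (second significant figure)
Blue → 6 (third significant figure)
Green → ×10^5 multiplier
136 × 100000 = 13600000 Ω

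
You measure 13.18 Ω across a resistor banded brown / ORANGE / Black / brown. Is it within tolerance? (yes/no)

no

Brown → 1 (first significant figure)
Orange → 3 (second significant figure)
Black → ×1 multiplier
Brown → ±1% tolerance
13 × 1 = 13 Ω
Allowed range: 12.87 Ω to 13.13 Ω.
13.18 Ω lies outside that range.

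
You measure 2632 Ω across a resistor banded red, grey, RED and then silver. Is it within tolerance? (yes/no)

Red → 2 (first significant figure)
Grey → 8 (second significant figure)
Red → ×10^2 multiplier
Silver → ±10% tolerance
28 × 100 = 2800 Ω
Allowed range: 2520 Ω to 3080 Ω.
2632 Ω lies inside that range.

yes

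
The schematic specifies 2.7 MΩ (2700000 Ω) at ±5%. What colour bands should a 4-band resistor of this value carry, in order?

red, violet, green, gold

2700000 Ω = 27 × 10^5.
2 → red
7 → violet
Multiplier 10^5 → green.
±5% tolerance → gold.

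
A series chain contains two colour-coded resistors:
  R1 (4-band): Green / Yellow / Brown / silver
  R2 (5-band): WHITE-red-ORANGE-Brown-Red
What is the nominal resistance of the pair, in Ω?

R1: green, yellow → 54; brown ×10 → 540 Ω.
R2: white, red, orange → 923; brown ×10 → 9230 Ω.
Series: 540 + 9230 = 9770 Ω.

9770 Ω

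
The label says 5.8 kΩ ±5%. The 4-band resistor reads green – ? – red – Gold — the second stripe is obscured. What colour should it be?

grey

5800 Ω = 58 × 10^2.
The second band gives digit 8 of the significand, and 8 is grey.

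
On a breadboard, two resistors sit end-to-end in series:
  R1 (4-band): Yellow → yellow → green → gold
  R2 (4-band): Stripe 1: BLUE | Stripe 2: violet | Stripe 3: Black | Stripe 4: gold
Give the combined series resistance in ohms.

4400067 Ω

R1: yellow, yellow → 44; green ×10^5 → 4400000 Ω.
R2: blue, violet → 67; black ×1 → 67 Ω.
Series: 4400000 + 67 = 4400067 Ω.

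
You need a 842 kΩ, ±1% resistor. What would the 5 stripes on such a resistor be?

grey, yellow, red, orange, brown

842000 Ω = 842 × 10^3.
8 → grey
4 → yellow
2 → red
Multiplier 10^3 → orange.
±1% tolerance → brown.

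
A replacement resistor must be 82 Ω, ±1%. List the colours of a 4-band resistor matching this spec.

82 Ω = 82 × 10^0.
8 → grey
2 → red
Multiplier 10^0 → black.
±1% tolerance → brown.

grey, red, black, brown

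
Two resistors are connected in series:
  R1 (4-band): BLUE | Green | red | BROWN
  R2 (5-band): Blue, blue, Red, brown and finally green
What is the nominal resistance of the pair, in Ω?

13120 Ω

R1: blue, green → 65; red ×10^2 → 6500 Ω.
R2: blue, blue, red → 662; brown ×10 → 6620 Ω.
Series: 6500 + 6620 = 13120 Ω.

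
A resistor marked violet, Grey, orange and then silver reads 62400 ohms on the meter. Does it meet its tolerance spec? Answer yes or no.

Violet → 7 (first significant figure)
Grey → 8 (second significant figure)
Orange → ×10^3 multiplier
Silver → ±10% tolerance
78 × 1000 = 78000 Ω
Allowed range: 70200 Ω to 85800 Ω.
62400 ohms lies outside that range.

no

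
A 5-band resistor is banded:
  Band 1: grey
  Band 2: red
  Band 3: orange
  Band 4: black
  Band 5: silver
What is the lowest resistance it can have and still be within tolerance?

740.7 Ω

Grey → 8 (first significant figure)
Red → 2 (second significant figure)
Orange → 3 (third significant figure)
Black → ×1 multiplier
Silver → ±10% tolerance
823 × 1 = 823 Ω
Lowest = 823 × (1 − 10/100) = 740.7 Ω.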